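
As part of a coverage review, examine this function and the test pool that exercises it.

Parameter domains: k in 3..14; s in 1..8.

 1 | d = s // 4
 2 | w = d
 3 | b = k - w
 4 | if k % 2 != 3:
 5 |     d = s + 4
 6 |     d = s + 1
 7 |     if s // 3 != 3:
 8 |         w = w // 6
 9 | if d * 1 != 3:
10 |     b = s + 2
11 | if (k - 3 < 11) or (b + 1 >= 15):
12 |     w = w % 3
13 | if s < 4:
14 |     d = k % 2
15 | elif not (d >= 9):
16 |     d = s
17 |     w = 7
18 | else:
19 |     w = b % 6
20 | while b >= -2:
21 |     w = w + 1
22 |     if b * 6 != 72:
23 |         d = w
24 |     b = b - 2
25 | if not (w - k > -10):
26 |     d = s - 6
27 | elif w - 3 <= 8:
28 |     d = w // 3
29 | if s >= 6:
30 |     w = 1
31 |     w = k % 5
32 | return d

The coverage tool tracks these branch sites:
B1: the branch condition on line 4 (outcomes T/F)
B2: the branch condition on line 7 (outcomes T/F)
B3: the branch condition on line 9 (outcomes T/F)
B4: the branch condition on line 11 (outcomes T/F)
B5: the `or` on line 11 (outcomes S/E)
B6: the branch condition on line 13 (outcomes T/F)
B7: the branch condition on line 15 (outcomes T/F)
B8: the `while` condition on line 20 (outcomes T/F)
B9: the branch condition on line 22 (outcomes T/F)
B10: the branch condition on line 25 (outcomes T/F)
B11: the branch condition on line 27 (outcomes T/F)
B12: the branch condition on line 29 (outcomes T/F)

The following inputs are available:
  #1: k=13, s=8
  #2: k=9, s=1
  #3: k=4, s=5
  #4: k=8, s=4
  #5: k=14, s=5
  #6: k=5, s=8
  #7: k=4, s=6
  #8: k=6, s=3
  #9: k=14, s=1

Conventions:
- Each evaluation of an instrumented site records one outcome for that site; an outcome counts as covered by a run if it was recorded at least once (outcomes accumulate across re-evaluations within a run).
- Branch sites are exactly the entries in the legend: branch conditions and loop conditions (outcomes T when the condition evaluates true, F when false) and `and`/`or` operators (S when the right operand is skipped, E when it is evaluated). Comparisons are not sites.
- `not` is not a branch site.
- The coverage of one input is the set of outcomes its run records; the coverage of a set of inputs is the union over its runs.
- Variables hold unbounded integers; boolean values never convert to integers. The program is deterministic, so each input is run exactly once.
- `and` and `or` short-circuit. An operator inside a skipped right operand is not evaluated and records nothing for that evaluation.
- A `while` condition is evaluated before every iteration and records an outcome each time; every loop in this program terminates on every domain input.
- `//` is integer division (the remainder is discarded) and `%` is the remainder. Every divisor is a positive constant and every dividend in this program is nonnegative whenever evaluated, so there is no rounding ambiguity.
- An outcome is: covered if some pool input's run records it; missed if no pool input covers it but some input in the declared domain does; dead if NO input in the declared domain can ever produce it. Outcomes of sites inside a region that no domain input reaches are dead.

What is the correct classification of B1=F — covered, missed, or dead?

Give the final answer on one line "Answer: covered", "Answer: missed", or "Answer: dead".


no pool input records B1=F
checking all 96 inputs in the declared domain: B1=F is never recorded -> dead
Answer: dead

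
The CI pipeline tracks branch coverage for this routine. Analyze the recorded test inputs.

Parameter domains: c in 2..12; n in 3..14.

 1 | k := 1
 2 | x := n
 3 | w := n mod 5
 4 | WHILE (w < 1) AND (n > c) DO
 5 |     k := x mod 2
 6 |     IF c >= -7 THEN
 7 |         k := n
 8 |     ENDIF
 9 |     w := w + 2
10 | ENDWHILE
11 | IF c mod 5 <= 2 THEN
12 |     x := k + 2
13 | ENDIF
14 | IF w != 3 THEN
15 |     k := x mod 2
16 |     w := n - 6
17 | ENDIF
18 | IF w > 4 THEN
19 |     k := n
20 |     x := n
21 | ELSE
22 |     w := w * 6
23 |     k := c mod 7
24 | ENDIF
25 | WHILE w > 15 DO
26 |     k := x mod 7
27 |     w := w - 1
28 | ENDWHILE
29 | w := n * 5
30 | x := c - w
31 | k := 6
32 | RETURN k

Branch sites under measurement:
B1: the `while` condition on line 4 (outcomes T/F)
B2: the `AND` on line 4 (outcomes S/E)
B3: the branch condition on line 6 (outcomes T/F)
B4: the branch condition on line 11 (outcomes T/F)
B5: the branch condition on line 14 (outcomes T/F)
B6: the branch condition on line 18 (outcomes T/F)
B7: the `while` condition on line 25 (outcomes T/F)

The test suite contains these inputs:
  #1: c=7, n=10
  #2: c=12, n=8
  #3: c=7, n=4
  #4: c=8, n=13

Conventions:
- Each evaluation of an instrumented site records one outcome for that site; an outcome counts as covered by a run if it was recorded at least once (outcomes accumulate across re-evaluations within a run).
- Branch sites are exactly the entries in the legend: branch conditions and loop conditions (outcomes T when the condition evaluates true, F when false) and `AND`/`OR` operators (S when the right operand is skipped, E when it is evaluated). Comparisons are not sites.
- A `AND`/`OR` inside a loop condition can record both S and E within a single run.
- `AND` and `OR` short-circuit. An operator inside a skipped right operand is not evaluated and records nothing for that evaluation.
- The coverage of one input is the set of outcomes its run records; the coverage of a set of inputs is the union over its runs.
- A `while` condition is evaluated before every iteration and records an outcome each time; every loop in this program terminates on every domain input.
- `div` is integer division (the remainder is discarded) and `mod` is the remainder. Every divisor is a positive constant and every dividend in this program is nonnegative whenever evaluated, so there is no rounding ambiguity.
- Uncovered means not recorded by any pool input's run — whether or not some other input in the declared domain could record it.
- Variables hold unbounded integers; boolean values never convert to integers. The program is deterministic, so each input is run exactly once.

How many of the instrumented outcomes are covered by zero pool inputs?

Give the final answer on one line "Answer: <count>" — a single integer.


input #1, c=7, n=10: outcomes B1=T, B1=F, B2=S, B2=E, B3=T, B4=T, B5=T, B6=F, B7=T, B7=F
input #2, c=12, n=8: outcomes B1=F, B2=S, B4=T, B5=F, B6=F, B7=T, B7=F
input #3, c=7, n=4: outcomes B1=F, B2=S, B4=T, B5=T, B6=F, B7=F
input #4, c=8, n=13: outcomes B1=F, B2=S, B4=F, B5=F, B6=F, B7=T, B7=F
union over the pool: B1=T, B1=F, B2=S, B2=E, B3=T, B4=T, B4=F, B5=T, B5=F, B6=F, B7=T, B7=F
uncovered (2 of 14): B3=F, B6=T
Answer: 2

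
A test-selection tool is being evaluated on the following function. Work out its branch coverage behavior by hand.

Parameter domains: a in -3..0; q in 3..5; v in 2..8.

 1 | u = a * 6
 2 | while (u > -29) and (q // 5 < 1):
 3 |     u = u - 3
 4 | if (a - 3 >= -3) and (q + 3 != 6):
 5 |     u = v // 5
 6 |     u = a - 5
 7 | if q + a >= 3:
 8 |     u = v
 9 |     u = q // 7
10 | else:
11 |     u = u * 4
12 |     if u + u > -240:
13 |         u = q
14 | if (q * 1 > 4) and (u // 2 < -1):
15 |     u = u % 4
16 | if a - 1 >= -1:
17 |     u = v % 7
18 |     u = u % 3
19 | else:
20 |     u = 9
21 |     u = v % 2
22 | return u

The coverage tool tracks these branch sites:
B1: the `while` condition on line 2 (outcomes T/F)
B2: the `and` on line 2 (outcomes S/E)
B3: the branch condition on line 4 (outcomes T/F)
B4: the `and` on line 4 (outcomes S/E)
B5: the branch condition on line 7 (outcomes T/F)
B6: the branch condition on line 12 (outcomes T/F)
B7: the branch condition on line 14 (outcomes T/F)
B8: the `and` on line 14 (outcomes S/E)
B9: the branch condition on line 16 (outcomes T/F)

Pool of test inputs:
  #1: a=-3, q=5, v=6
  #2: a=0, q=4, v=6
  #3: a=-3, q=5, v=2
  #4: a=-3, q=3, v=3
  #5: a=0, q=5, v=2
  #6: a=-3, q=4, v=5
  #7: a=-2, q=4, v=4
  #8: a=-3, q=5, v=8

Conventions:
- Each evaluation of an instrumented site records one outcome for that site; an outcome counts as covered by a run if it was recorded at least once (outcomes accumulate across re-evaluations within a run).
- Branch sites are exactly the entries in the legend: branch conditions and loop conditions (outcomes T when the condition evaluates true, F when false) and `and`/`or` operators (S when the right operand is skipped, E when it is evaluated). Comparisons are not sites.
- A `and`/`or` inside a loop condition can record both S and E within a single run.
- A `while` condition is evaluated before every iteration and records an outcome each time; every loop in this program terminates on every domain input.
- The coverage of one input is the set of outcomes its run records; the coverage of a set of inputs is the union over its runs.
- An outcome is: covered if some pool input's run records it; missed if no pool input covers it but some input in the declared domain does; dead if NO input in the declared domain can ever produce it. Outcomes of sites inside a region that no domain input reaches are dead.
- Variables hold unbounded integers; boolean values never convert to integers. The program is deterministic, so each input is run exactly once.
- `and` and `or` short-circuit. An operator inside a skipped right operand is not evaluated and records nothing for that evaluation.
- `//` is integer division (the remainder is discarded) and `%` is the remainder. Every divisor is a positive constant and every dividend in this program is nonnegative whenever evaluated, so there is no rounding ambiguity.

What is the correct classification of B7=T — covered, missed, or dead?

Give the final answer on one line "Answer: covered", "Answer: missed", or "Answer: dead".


no pool input records B7=T
checking all 84 inputs in the declared domain: B7=T is never recorded -> dead
Answer: dead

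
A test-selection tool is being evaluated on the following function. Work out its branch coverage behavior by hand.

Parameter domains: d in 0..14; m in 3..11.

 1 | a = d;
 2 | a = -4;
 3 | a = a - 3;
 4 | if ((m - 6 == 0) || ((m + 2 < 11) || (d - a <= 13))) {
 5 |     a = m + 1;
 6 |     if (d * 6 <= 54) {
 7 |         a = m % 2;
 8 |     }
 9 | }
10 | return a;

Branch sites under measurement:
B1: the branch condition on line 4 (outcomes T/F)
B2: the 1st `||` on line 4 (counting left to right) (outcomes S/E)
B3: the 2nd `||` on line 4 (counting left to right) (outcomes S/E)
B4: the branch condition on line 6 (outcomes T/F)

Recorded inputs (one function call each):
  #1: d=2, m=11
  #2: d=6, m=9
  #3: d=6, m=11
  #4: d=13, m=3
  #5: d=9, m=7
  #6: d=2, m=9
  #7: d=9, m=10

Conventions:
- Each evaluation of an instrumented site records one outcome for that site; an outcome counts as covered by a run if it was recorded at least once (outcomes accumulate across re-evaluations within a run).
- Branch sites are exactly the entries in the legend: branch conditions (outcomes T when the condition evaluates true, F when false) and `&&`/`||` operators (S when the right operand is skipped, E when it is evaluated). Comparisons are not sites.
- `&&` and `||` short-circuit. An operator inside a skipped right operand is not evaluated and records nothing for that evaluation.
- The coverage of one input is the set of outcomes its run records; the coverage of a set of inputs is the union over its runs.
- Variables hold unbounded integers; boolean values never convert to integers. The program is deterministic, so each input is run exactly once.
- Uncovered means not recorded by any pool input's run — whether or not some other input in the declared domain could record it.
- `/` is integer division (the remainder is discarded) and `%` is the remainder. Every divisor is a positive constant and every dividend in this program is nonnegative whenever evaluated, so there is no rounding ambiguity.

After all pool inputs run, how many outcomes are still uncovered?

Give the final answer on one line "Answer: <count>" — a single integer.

test 1 (d=2, m=11) fires B2->E, B3->E, B1->T, B4->T; hits B1=T, B2=E, B3=E, B4=T
test 2 (d=6, m=9) fires B2->E, B3->E, B1->T, B4->T; hits B1=T, B2=E, B3=E, B4=T
test 3 (d=6, m=11) fires B2->E, B3->E, B1->T, B4->T; hits B1=T, B2=E, B3=E, B4=T
test 4 (d=13, m=3) fires B2->E, B3->S, B1->T, B4->F; hits B1=T, B2=E, B3=S, B4=F
test 5 (d=9, m=7) fires B2->E, B3->S, B1->T, B4->T; hits B1=T, B2=E, B3=S, B4=T
test 6 (d=2, m=9) fires B2->E, B3->E, B1->T, B4->T; hits B1=T, B2=E, B3=E, B4=T
test 7 (d=9, m=10) fires B2->E, B3->E, B1->F; hits B1=F, B2=E, B3=E
union over the pool: B1=T, B1=F, B2=E, B3=S, B3=E, B4=T, B4=F
uncovered (1 of 8): B2=S

Answer: 1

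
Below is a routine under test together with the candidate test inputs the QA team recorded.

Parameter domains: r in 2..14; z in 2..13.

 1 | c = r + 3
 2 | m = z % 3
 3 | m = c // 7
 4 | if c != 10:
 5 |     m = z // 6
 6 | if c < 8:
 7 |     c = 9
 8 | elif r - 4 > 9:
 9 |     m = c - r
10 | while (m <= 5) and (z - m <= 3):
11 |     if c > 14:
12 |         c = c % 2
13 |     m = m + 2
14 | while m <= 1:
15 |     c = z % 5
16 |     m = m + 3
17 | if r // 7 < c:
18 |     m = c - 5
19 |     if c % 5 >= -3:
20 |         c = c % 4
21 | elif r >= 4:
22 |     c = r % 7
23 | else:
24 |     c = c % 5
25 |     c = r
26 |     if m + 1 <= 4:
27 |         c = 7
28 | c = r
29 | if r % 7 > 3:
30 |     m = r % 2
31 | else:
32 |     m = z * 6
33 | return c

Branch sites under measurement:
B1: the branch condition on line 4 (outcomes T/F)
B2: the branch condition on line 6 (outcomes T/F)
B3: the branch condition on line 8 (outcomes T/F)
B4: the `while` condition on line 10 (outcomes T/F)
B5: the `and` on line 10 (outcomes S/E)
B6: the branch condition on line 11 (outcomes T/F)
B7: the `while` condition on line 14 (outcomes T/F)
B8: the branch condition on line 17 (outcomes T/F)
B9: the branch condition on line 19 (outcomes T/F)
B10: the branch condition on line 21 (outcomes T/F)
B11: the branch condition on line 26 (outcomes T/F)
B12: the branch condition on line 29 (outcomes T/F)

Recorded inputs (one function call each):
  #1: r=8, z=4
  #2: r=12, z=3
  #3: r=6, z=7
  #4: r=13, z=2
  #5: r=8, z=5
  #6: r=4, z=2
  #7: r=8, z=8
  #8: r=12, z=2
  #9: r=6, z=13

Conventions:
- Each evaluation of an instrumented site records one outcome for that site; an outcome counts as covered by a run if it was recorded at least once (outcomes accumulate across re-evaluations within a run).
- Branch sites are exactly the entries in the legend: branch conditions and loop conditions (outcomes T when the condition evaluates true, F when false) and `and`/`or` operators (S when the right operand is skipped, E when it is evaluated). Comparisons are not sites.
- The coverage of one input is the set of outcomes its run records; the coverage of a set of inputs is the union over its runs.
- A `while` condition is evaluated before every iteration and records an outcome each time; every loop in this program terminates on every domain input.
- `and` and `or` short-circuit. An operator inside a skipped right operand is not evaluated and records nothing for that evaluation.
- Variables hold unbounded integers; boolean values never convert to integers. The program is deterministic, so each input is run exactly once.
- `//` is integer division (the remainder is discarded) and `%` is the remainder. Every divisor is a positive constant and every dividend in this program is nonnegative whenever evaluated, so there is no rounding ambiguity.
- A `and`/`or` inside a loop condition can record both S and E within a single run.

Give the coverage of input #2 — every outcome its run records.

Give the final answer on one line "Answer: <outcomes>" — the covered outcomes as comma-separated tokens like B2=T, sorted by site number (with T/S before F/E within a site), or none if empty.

Tracing the run of input #2 (r=12, z=3):
  B1->T, B2->F, B3->F, B5->E, B4->T, B6->T, B5->E, B4->T, B6->F, B5->E
  B4->T, B6->F, B5->S, B4->F, B7->F, B8->F, B10->T, B12->T
deduplicating events, the covered set is: B1=T, B2=F, B3=F, B4=T, B4=F, B5=S, B5=E, B6=T, B6=F, B7=F, B8=F, B10=T, B12=T

Answer: B1=T, B2=F, B3=F, B4=T, B4=F, B5=S, B5=E, B6=T, B6=F, B7=F, B8=F, B10=T, B12=T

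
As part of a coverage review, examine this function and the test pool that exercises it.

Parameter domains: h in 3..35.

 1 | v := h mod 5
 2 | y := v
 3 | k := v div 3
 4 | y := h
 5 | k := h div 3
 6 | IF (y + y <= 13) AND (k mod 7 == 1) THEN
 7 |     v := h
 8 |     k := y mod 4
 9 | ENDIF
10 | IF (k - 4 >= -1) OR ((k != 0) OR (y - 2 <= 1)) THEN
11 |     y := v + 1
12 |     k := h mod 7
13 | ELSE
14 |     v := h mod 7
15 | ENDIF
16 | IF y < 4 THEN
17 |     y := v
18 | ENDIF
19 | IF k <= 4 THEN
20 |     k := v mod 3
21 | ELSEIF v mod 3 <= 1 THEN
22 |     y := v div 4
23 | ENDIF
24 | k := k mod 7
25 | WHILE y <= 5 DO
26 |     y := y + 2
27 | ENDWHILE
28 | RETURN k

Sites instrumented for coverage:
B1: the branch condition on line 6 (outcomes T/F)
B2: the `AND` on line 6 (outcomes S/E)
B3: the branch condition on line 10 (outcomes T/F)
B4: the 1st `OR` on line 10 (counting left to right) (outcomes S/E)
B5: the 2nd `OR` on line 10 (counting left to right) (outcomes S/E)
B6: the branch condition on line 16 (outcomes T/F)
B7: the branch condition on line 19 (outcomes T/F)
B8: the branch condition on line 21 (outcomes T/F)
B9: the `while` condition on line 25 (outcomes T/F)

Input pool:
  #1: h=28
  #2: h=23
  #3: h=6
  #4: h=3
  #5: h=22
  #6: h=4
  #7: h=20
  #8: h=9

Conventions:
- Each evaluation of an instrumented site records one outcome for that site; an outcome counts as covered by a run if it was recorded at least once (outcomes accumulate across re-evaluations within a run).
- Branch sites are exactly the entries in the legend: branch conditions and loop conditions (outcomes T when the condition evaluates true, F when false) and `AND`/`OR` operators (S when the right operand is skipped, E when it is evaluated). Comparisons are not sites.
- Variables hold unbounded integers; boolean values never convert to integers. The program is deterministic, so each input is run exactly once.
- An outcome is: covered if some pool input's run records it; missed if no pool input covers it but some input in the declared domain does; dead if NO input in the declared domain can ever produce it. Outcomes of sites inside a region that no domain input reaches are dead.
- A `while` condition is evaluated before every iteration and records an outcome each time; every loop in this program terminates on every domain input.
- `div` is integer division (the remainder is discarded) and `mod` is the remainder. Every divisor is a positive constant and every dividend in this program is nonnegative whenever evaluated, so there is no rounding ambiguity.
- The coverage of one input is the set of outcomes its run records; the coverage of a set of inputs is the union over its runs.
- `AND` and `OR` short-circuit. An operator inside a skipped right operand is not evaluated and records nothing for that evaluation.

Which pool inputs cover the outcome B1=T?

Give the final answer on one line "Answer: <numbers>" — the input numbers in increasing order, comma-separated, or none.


input #1 (h=28): does not record B1=T
input #2 (h=23): does not record B1=T
input #3 (h=6): does not record B1=T
input #4 (h=3): records B1=T
input #5 (h=22): does not record B1=T
input #6 (h=4): records B1=T
input #7 (h=20): does not record B1=T
input #8 (h=9): does not record B1=T
Answer: 4, 6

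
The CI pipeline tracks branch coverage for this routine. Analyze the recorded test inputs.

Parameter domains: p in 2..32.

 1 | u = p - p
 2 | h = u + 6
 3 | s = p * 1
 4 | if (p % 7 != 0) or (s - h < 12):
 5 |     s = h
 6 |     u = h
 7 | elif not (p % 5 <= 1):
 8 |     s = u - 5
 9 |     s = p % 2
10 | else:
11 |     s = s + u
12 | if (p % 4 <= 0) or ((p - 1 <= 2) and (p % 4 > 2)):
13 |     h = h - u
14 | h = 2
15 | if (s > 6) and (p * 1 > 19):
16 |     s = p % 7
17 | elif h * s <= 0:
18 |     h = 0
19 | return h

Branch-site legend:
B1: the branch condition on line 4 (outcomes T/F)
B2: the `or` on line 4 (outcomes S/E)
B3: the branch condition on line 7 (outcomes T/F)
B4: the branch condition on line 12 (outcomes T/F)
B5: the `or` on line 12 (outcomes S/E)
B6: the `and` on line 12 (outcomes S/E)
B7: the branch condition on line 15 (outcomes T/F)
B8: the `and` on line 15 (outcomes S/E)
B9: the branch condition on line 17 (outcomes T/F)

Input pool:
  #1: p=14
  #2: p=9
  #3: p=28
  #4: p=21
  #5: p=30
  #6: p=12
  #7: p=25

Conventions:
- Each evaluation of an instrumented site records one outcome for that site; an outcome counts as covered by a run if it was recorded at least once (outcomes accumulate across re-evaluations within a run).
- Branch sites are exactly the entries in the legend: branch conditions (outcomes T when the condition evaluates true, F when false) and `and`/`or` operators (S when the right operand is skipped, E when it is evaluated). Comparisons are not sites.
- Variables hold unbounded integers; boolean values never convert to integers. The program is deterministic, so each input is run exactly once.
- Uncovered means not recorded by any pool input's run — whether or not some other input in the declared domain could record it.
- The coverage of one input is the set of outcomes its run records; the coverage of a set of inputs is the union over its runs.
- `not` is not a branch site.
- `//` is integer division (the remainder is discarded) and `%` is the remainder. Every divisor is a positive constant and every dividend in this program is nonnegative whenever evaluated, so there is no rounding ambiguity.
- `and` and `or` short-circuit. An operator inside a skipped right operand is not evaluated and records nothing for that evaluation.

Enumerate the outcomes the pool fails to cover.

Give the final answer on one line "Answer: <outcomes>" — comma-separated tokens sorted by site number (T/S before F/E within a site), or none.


run #1 (p=14) runs B2->E, B1->T, B5->E, B6->S, B4->F, B8->S, B7->F, B9->F; records B1=T, B2=E, B4=F, B5=E, B6=S, B7=F, B8=S, B9=F
run #2 (p=9) runs B2->S, B1->T, B5->E, B6->S, B4->F, B8->S, B7->F, B9->F; records B1=T, B2=S, B4=F, B5=E, B6=S, B7=F, B8=S, B9=F
run #3 (p=28) runs B2->E, B1->F, B3->T, B5->S, B4->T, B8->S, B7->F, B9->T; records B1=F, B2=E, B3=T, B4=T, B5=S, B7=F, B8=S, B9=T
run #4 (p=21) runs B2->E, B1->F, B3->F, B5->E, B6->S, B4->F, B8->E, B7->T; records B1=F, B2=E, B3=F, B4=F, B5=E, B6=S, B7=T, B8=E
run #5 (p=30) runs B2->S, B1->T, B5->E, B6->S, B4->F, B8->S, B7->F, B9->F; records B1=T, B2=S, B4=F, B5=E, B6=S, B7=F, B8=S, B9=F
run #6 (p=12) runs B2->S, B1->T, B5->S, B4->T, B8->S, B7->F, B9->F; records B1=T, B2=S, B4=T, B5=S, B7=F, B8=S, B9=F
run #7 (p=25) runs B2->S, B1->T, B5->E, B6->S, B4->F, B8->S, B7->F, B9->F; records B1=T, B2=S, B4=F, B5=E, B6=S, B7=F, B8=S, B9=F
union over the pool: B1=T, B1=F, B2=S, B2=E, B3=T, B3=F, B4=T, B4=F, B5=S, B5=E, B6=S, B7=T, B7=F, B8=S, B8=E, B9=T, B9=F
uncovered (1 of 18): B6=E
Answer: B6=E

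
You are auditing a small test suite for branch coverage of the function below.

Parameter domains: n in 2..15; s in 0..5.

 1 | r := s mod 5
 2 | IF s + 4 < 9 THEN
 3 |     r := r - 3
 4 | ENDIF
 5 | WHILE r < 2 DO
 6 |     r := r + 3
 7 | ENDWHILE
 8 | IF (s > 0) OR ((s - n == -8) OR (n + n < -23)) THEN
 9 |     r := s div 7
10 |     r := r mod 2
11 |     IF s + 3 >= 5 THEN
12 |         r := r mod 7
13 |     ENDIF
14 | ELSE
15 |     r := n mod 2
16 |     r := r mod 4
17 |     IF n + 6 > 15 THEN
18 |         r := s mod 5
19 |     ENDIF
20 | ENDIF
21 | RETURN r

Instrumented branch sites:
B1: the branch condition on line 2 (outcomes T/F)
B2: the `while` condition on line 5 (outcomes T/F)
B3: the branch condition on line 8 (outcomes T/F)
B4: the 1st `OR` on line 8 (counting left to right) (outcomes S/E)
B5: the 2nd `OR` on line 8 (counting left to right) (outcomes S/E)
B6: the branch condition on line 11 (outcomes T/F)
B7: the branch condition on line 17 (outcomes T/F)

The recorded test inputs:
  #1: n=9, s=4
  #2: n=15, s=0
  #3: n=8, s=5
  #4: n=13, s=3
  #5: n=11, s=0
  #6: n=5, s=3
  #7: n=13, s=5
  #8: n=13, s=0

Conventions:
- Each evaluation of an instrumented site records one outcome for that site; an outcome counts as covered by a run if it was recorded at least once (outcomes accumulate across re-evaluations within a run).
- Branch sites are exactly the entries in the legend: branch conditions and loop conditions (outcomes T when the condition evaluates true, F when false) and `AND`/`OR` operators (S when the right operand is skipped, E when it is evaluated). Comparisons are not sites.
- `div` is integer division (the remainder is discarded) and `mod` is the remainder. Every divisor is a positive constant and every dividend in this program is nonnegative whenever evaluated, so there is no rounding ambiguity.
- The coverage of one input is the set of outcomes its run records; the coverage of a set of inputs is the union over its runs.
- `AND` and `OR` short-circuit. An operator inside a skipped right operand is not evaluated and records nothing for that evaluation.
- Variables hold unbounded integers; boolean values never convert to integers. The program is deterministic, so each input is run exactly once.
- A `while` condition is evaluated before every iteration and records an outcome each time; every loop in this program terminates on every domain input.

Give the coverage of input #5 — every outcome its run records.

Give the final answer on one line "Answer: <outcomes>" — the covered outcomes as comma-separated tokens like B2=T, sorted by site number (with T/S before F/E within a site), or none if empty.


Running input #5 (n=11, s=0), event by event:
  B1->T, B2->T, B2->T, B2->F, B4->E, B5->E, B3->F, B7->T
distinct outcomes covered: B1=T, B2=T, B2=F, B3=F, B4=E, B5=E, B7=T
Answer: B1=T, B2=T, B2=F, B3=F, B4=E, B5=E, B7=T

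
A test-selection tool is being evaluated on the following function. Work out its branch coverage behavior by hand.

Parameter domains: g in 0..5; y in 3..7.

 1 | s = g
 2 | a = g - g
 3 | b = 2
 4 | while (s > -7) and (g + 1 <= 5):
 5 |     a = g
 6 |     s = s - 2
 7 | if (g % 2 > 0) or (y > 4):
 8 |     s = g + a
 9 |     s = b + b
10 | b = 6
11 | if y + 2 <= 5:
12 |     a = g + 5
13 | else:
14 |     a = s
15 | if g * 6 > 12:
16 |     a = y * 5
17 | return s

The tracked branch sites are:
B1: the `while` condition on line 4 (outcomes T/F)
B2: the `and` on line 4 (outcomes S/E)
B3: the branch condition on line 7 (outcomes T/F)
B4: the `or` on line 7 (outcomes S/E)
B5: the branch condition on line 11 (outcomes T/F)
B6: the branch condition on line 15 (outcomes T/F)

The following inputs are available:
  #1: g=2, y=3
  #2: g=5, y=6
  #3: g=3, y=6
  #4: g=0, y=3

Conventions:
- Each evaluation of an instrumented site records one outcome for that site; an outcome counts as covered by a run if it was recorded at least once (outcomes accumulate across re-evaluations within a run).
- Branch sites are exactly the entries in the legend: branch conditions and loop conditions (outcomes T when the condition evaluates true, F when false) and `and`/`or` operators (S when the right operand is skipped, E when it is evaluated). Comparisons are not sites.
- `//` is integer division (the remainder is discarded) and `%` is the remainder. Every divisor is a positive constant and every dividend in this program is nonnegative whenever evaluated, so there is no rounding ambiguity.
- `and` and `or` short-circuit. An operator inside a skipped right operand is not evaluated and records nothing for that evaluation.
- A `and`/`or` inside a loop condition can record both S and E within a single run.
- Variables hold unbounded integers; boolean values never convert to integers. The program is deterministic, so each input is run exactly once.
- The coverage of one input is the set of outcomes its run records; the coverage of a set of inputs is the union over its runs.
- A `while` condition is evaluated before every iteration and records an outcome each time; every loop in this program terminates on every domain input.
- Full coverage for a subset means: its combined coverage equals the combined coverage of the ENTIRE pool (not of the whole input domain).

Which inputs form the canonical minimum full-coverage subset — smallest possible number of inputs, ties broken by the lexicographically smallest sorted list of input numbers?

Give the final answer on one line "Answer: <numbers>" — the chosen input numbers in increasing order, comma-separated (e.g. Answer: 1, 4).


run #1 (g=2, y=3) runs B2->E, B1->T, B2->E, B1->T, B2->E, B1->T, B2->E, B1->T, B2->E, B1->T, B2->S, B1->F, B4->E, B3->F, ...; records B1=T, B1=F, B2=S, B2=E, B3=F, B4=E, B5=T, B6=F
run #2 (g=5, y=6) runs B2->E, B1->F, B4->S, B3->T, B5->F, B6->T; records B1=F, B2=E, B3=T, B4=S, B5=F, B6=T
run #3 (g=3, y=6) runs B2->E, B1->T, B2->E, B1->T, B2->E, B1->T, B2->E, B1->T, B2->E, B1->T, B2->S, B1->F, B4->S, B3->T, ...; records B1=T, B1=F, B2=S, B2=E, B3=T, B4=S, B5=F, B6=T
run #4 (g=0, y=3) runs B2->E, B1->T, B2->E, B1->T, B2->E, B1->T, B2->E, B1->T, B2->S, B1->F, B4->E, B3->F, B5->T, B6->F; records B1=T, B1=F, B2=S, B2=E, B3=F, B4=E, B5=T, B6=F
the full pool covers 12 outcomes: B1=T, B1=F, B2=S, B2=E, B3=T, B3=F, B4=S, B4=E, B5=T, B5=F, B6=T, B6=F
checked all size-1 subsets: none covers 12 outcomes (max 8/12)
the canonical winner is {1, 2}: size 2, full 12-outcome coverage, earliest index list among size-2 covers
Answer: 1, 2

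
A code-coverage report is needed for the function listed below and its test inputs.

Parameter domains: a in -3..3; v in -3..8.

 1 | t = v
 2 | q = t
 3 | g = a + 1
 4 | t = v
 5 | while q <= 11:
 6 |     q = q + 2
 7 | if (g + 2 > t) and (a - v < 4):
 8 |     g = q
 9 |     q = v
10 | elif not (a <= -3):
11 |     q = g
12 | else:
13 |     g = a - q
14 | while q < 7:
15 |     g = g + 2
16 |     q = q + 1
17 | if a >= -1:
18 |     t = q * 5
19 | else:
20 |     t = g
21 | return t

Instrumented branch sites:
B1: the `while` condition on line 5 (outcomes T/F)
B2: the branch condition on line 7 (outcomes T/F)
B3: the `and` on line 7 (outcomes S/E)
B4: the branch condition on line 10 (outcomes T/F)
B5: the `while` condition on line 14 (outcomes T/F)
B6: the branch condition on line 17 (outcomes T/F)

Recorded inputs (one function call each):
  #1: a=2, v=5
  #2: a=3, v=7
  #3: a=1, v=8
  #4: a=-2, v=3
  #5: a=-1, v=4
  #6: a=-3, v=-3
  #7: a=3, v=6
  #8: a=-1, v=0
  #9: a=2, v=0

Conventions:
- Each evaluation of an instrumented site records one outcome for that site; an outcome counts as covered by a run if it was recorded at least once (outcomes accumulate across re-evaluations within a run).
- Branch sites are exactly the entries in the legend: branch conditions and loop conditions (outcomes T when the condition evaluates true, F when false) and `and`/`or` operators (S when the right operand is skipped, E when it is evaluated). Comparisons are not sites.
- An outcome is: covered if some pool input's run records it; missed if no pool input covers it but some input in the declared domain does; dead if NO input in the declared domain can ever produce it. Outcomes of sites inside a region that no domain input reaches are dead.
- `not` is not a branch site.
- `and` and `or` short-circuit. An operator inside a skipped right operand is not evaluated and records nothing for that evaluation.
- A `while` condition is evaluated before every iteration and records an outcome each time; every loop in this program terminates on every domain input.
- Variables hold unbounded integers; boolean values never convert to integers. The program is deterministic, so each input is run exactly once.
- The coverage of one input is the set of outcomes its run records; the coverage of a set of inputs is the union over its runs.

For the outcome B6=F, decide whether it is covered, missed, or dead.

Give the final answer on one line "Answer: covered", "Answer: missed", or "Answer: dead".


B6=F is recorded by pool input(s) 4, 6 -> covered
Answer: covered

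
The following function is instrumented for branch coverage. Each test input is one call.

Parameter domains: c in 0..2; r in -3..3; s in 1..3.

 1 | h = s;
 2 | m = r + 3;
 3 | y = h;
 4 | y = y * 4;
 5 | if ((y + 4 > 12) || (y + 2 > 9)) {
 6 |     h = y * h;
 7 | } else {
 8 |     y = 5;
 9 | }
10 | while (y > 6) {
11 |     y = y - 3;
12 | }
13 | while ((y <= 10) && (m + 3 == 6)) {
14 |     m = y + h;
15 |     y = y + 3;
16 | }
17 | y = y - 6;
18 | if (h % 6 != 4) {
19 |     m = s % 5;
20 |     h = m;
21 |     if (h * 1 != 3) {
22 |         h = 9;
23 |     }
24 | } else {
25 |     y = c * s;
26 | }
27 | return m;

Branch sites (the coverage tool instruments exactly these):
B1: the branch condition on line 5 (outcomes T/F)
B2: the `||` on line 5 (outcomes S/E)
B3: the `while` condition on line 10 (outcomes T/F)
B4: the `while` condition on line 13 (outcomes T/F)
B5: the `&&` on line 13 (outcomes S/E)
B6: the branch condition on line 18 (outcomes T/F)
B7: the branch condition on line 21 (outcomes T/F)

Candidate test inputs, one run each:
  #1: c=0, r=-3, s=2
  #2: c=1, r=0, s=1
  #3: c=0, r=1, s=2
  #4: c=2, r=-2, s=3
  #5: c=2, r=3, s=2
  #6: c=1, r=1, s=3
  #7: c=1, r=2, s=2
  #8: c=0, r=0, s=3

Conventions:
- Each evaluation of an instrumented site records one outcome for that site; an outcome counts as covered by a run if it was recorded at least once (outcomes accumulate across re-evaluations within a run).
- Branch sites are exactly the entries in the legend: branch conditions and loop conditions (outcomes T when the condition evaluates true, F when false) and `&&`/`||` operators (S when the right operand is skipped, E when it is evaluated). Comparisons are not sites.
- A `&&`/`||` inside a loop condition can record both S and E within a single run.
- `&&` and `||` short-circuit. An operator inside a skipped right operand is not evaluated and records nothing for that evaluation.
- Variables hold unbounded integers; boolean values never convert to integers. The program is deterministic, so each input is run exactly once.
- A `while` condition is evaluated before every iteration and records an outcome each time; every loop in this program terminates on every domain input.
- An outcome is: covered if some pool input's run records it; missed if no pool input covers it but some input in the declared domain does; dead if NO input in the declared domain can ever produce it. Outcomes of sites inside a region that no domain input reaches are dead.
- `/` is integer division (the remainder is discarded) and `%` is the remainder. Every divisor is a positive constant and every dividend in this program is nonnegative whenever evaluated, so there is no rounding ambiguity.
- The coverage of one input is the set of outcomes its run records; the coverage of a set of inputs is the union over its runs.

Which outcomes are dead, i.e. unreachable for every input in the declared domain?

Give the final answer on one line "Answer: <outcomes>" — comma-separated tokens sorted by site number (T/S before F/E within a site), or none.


checking every outcome against all 63 domain inputs:
  B5=S: zero occurrences over every domain input -> dead
  reachable outcomes have witnesses, e.g. B1=T (e.g. c=0, r=-3, s=2), B1=F (e.g. c=0, r=-3, s=1), B2=S (e.g. c=0, r=-3, s=3), B2=E (e.g. c=0, r=-3, s=1)
Answer: B5=S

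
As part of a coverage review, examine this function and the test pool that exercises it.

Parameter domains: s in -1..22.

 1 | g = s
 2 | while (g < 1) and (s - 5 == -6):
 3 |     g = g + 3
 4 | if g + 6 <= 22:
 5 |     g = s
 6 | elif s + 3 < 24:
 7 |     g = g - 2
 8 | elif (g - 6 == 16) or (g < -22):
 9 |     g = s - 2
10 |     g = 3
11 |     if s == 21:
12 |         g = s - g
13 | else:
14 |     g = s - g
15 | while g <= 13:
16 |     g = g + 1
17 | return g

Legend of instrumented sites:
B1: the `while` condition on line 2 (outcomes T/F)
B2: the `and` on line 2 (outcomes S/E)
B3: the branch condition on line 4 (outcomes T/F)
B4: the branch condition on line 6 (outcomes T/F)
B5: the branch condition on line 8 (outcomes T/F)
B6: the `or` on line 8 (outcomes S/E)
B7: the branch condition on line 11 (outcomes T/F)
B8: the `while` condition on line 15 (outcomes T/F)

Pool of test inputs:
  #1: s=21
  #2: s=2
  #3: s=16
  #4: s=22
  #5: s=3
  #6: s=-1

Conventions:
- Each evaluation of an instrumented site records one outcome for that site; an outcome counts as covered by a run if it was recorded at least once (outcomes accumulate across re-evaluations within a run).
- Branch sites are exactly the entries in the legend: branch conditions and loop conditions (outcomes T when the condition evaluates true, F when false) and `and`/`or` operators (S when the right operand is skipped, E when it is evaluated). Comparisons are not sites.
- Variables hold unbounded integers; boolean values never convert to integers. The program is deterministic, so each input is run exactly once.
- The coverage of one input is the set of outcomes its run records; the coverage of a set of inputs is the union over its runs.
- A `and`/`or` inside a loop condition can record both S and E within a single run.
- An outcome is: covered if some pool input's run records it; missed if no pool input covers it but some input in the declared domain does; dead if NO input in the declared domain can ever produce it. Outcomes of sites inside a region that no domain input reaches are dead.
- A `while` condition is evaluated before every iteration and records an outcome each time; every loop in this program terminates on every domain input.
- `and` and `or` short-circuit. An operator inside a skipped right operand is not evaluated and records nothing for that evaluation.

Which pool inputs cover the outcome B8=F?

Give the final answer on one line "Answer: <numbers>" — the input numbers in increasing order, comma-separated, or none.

input #1 (s=21): records B8=F
input #2 (s=2): records B8=F
input #3 (s=16): records B8=F
input #4 (s=22): records B8=F
input #5 (s=3): records B8=F
input #6 (s=-1): records B8=F

Answer: 1, 2, 3, 4, 5, 6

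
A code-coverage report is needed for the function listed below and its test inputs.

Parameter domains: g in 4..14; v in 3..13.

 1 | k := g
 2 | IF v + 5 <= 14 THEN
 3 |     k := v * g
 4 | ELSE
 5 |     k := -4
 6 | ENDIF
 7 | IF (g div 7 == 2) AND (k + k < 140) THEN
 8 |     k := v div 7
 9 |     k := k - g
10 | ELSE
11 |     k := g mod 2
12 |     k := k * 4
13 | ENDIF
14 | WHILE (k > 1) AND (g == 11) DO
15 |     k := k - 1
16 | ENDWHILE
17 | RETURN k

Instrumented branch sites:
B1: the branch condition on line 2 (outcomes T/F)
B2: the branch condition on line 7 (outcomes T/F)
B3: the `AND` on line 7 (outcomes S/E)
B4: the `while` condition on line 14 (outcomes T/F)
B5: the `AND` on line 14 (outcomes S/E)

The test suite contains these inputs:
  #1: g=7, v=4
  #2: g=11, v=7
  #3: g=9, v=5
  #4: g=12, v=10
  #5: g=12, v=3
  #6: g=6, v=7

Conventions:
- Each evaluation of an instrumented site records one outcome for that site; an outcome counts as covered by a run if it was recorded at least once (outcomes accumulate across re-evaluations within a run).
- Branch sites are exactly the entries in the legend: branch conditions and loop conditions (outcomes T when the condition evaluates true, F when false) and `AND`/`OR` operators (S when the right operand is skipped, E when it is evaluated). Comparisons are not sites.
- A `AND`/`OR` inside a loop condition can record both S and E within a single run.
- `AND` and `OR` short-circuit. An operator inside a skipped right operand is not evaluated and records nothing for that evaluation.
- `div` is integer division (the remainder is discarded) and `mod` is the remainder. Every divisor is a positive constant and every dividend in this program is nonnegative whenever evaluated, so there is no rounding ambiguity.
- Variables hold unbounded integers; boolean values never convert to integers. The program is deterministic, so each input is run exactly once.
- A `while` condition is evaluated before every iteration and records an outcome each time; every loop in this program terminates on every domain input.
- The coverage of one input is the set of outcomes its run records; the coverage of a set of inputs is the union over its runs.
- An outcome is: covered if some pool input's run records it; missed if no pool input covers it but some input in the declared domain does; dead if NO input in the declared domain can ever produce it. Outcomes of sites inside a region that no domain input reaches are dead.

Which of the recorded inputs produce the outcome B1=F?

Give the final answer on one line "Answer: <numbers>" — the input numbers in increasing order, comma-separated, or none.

input #1 (g=7, v=4): does not produce B1=F
input #2 (g=11, v=7): does not produce B1=F
input #3 (g=9, v=5): does not produce B1=F
input #4 (g=12, v=10): produces B1=F
input #5 (g=12, v=3): does not produce B1=F
input #6 (g=6, v=7): does not produce B1=F

Answer: 4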